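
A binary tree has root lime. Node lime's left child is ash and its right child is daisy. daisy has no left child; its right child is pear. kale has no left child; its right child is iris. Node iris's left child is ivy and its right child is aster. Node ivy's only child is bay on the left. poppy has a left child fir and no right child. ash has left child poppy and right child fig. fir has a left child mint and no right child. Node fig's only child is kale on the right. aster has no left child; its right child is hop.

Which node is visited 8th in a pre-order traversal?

Pre-order visits the node, then its left subtree, then its right subtree.
Visit lime.
At lime: go left to ash.
  Visit ash.
  At ash: go left to poppy.
    Visit poppy.
    At poppy: go left to fir.
      Visit fir.
      At fir: go left to mint.
        mint is a leaf — visit mint.
      At fir: no right child.
    At poppy: no right child.
  At ash: go right to fig.
    Visit fig.
    At fig: no left child.
    At fig: go right to kale.
      Visit kale.
      At kale: no left child.
      At kale: go right to iris.
        Visit iris.
        At iris: go left to ivy.
          Visit ivy.
          At ivy: go left to bay.
            bay is a leaf — visit bay.
          At ivy: no right child.
        At iris: go right to aster.
          Visit aster.
          At aster: no left child.
          At aster: go right to hop.
            hop is a leaf — visit hop.
At lime: go right to daisy.
  Visit daisy.
  At daisy: no left child.
  At daisy: go right to pear.
    pear is a leaf — visit pear.
Full pre-order sequence: lime, ash, poppy, fir, mint, fig, kale, iris, ivy, bay, aster, hop, daisy, pear.

iris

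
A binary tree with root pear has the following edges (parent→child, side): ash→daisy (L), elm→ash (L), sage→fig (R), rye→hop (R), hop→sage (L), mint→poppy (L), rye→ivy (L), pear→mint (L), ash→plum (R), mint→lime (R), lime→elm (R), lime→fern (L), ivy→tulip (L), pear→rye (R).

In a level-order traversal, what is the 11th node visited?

sage

Level-order visits nodes level by level from the root, left to right within each level.
Level 0: pear
Level 1: mint, rye
Level 2: poppy, lime, ivy, hop
Level 3: fern, elm, tulip, sage
Level 4: ash, fig
Level 5: daisy, plum
Full level-order sequence: pear, mint, rye, poppy, lime, ivy, hop, fern, elm, tulip, sage, ash, fig, daisy, plum.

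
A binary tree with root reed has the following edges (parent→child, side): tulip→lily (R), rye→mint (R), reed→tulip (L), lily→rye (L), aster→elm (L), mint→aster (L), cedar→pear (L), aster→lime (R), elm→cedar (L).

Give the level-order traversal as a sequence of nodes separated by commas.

reed, tulip, lily, rye, mint, aster, elm, lime, cedar, pear

Level-order visits nodes level by level from the root, left to right within each level.
Level 0: reed
Level 1: tulip
Level 2: lily
Level 3: rye
Level 4: mint
Level 5: aster
Level 6: elm, lime
Level 7: cedar
Level 8: pear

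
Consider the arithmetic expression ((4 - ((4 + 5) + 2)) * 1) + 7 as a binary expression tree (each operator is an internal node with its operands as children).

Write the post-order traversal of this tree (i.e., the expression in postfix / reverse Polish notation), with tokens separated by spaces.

Post-order on an expression tree gives postfix notation: for each operator, emit left operand, right operand, then the operator.

4 4 5 + 2 + - 1 * 7 +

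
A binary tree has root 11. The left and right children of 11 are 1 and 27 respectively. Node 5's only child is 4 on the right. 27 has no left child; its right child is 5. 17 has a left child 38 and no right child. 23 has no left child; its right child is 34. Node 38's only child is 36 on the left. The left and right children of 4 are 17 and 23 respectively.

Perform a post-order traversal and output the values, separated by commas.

Post-order visits the left subtree, then the right subtree, then the node.
At 11: go left to 1.
  1 is a leaf — visit 1.
At 11: go right to 27.
  At 27: no left child.
  At 27: go right to 5.
    At 5: no left child.
    At 5: go right to 4.
      At 4: go left to 17.
        At 17: go left to 38.
          At 38: go left to 36.
            36 is a leaf — visit 36.
          At 38: no right child.
          Visit 38.
        At 17: no right child.
        Visit 17.
      At 4: go right to 23.
        At 23: no left child.
        At 23: go right to 34.
          34 is a leaf — visit 34.
        Visit 23.
      Visit 4.
    Visit 5.
  Visit 27.
Visit 11.

1, 36, 38, 17, 34, 23, 4, 5, 27, 11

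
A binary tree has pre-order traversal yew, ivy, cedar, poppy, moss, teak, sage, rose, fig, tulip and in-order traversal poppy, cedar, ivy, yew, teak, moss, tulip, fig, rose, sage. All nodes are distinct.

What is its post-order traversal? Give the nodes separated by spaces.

poppy cedar ivy teak tulip fig rose sage moss yew

The first element of pre-order is the root; it splits in-order into left and right subtrees.
Root yew: left subtree has 3 nodes {poppy, cedar, ivy}, right has 6 {teak, moss, tulip, fig, rose, sage}.
  Root ivy: left subtree has 2 nodes {poppy, cedar}, right has 0 { }.
    Root cedar: left subtree has 1 node {poppy}, right has 0 { }.
  Root moss: left subtree has 1 node {teak}, right has 4 {tulip, fig, rose, sage}.
    Root sage: left subtree has 3 nodes {tulip, fig, rose}, right has 0 { }.
      Root rose: left subtree has 2 nodes {tulip, fig}, right has 0 { }.
        Root fig: left subtree has 1 node {tulip}, right has 0 { }.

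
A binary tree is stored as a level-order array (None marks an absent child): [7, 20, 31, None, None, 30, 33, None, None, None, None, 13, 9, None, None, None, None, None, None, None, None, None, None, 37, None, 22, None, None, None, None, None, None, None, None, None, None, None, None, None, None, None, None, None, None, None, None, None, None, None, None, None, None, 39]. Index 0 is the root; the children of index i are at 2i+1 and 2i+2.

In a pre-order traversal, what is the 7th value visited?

9

Pre-order visits the node, then its left subtree, then its right subtree.
Visit 7.
At 7: go left to 20.
  20 is a leaf — visit 20.
At 7: go right to 31.
  Visit 31.
  At 31: go left to 30.
    Visit 30.
    At 30: go left to 13.
      Visit 13.
      At 13: go left to 37.
        37 is a leaf — visit 37.
      At 13: no right child.
    At 30: go right to 9.
      Visit 9.
      At 9: go left to 22.
        Visit 22.
        At 22: no left child.
        At 22: go right to 39.
          39 is a leaf — visit 39.
      At 9: no right child.
  At 31: go right to 33.
    33 is a leaf — visit 33.
Full pre-order sequence: 7, 20, 31, 30, 13, 37, 9, 22, 39, 33.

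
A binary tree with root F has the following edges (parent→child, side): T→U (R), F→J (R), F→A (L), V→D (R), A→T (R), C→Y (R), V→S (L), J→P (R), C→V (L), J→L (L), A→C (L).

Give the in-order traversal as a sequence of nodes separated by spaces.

S V D C Y A T U F L J P

In-order visits the left subtree, then the node, then the right subtree.
At F: go left to A.
  At A: go left to C.
    At C: go left to V.
      At V: go left to S.
        S is a leaf — visit S.
      Visit V.
      At V: go right to D.
        D is a leaf — visit D.
    Visit C.
    At C: go right to Y.
      Y is a leaf — visit Y.
  Visit A.
  At A: go right to T.
    At T: no left child.
    Visit T.
    At T: go right to U.
      U is a leaf — visit U.
Visit F.
At F: go right to J.
  At J: go left to L.
    L is a leaf — visit L.
  Visit J.
  At J: go right to P.
    P is a leaf — visit P.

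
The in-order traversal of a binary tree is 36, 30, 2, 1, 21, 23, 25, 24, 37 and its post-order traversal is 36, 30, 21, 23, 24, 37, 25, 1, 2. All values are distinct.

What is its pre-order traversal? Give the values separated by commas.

The last element of post-order is the root; it splits in-order into left and right subtrees.
Root 2: left subtree has 2 nodes {36, 30}, right has 6 {1, 21, 23, 25, 24, 37}.
  Root 30: left subtree has 1 node {36}, right has 0 { }.
  Root 1: left subtree has 0 nodes { }, right has 5 {21, 23, 25, 24, 37}.
    Root 25: left subtree has 2 nodes {21, 23}, right has 2 {24, 37}.
      Root 23: left subtree has 1 node {21}, right has 0 { }.
      Root 37: left subtree has 1 node {24}, right has 0 { }.

2, 30, 36, 1, 25, 23, 21, 37, 24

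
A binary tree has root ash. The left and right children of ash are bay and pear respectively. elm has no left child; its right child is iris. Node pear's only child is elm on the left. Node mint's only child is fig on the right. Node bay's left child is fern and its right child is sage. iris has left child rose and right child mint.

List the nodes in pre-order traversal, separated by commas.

Pre-order visits the node, then its left subtree, then its right subtree.
Visit ash.
At ash: go left to bay.
  Visit bay.
  At bay: go left to fern.
    fern is a leaf — visit fern.
  At bay: go right to sage.
    sage is a leaf — visit sage.
At ash: go right to pear.
  Visit pear.
  At pear: go left to elm.
    Visit elm.
    At elm: no left child.
    At elm: go right to iris.
      Visit iris.
      At iris: go left to rose.
        rose is a leaf — visit rose.
      At iris: go right to mint.
        Visit mint.
        At mint: no left child.
        At mint: go right to fig.
          fig is a leaf — visit fig.
  At pear: no right child.

ash, bay, fern, sage, pear, elm, iris, rose, mint, fig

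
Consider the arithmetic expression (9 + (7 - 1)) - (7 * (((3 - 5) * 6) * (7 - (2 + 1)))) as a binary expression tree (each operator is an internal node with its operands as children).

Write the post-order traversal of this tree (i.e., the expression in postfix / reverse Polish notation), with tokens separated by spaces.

9 7 1 - + 7 3 5 - 6 * 7 2 1 + - * * -

Post-order on an expression tree gives postfix notation: for each operator, emit left operand, right operand, then the operator.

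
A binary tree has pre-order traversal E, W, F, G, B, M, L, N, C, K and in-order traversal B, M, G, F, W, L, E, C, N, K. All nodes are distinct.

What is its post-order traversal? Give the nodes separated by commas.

M, B, G, F, L, W, C, K, N, E

The first element of pre-order is the root; it splits in-order into left and right subtrees.
Root E: left subtree has 6 nodes {B, M, G, F, W, L}, right has 3 {C, N, K}.
  Root W: left subtree has 4 nodes {B, M, G, F}, right has 1 {L}.
    Root F: left subtree has 3 nodes {B, M, G}, right has 0 { }.
      Root G: left subtree has 2 nodes {B, M}, right has 0 { }.
        Root B: left subtree has 0 nodes { }, right has 1 {M}.
  Root N: left subtree has 1 node {C}, right has 1 {K}.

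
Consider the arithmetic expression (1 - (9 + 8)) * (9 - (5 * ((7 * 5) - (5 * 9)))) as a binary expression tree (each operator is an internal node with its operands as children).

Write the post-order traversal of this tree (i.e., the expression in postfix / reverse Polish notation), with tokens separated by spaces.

1 9 8 + - 9 5 7 5 * 5 9 * - * - *

Post-order on an expression tree gives postfix notation: for each operator, emit left operand, right operand, then the operator.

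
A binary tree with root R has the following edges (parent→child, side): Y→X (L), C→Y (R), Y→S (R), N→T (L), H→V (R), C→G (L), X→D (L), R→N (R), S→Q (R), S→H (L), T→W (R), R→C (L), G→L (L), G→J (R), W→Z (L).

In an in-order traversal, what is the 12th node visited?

R

In-order visits the left subtree, then the node, then the right subtree.
At R: go left to C.
  At C: go left to G.
    At G: go left to L.
      L is a leaf — visit L.
    Visit G.
    At G: go right to J.
      J is a leaf — visit J.
  Visit C.
  At C: go right to Y.
    At Y: go left to X.
      At X: go left to D.
        D is a leaf — visit D.
      Visit X.
      At X: no right child.
    Visit Y.
    At Y: go right to S.
      At S: go left to H.
        At H: no left child.
        Visit H.
        At H: go right to V.
          V is a leaf — visit V.
      Visit S.
      At S: go right to Q.
        Q is a leaf — visit Q.
Visit R.
At R: go right to N.
  At N: go left to T.
    At T: no left child.
    Visit T.
    At T: go right to W.
      At W: go left to Z.
        Z is a leaf — visit Z.
      Visit W.
      At W: no right child.
  Visit N.
  At N: no right child.
Full in-order sequence: L, G, J, C, D, X, Y, H, V, S, Q, R, T, Z, W, N.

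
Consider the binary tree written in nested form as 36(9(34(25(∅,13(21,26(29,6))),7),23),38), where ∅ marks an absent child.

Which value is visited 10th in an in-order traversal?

In-order visits the left subtree, then the node, then the right subtree.
At 36: go left to 9.
  At 9: go left to 34.
    At 34: go left to 25.
      At 25: no left child.
      Visit 25.
      At 25: go right to 13.
        At 13: go left to 21.
          21 is a leaf — visit 21.
        Visit 13.
        At 13: go right to 26.
          At 26: go left to 29.
            29 is a leaf — visit 29.
          Visit 26.
          At 26: go right to 6.
            6 is a leaf — visit 6.
    Visit 34.
    At 34: go right to 7.
      7 is a leaf — visit 7.
  Visit 9.
  At 9: go right to 23.
    23 is a leaf — visit 23.
Visit 36.
At 36: go right to 38.
  38 is a leaf — visit 38.
Full in-order sequence: 25, 21, 13, 29, 26, 6, 34, 7, 9, 23, 36, 38.

23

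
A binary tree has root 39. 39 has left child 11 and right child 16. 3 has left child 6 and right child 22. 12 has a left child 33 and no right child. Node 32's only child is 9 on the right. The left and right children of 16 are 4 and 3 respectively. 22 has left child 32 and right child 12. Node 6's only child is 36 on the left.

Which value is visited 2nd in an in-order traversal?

39

In-order visits the left subtree, then the node, then the right subtree.
At 39: go left to 11.
  11 is a leaf — visit 11.
Visit 39.
At 39: go right to 16.
  At 16: go left to 4.
    4 is a leaf — visit 4.
  Visit 16.
  At 16: go right to 3.
    At 3: go left to 6.
      At 6: go left to 36.
        36 is a leaf — visit 36.
      Visit 6.
      At 6: no right child.
    Visit 3.
    At 3: go right to 22.
      At 22: go left to 32.
        At 32: no left child.
        Visit 32.
        At 32: go right to 9.
          9 is a leaf — visit 9.
      Visit 22.
      At 22: go right to 12.
        At 12: go left to 33.
          33 is a leaf — visit 33.
        Visit 12.
        At 12: no right child.
Full in-order sequence: 11, 39, 4, 16, 36, 6, 3, 32, 9, 22, 33, 12.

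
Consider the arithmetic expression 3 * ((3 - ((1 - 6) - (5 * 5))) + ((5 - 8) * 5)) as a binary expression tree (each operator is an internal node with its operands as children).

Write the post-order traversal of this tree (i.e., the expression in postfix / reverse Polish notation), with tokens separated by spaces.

3 3 1 6 - 5 5 * - - 5 8 - 5 * + *

Post-order on an expression tree gives postfix notation: for each operator, emit left operand, right operand, then the operator.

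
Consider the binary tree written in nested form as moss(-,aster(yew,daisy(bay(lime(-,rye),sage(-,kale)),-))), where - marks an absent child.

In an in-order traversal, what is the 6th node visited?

In-order visits the left subtree, then the node, then the right subtree.
At moss: no left child.
Visit moss.
At moss: go right to aster.
  At aster: go left to yew.
    yew is a leaf — visit yew.
  Visit aster.
  At aster: go right to daisy.
    At daisy: go left to bay.
      At bay: go left to lime.
        At lime: no left child.
        Visit lime.
        At lime: go right to rye.
          rye is a leaf — visit rye.
      Visit bay.
      At bay: go right to sage.
        At sage: no left child.
        Visit sage.
        At sage: go right to kale.
          kale is a leaf — visit kale.
    Visit daisy.
    At daisy: no right child.
Full in-order sequence: moss, yew, aster, lime, rye, bay, sage, kale, daisy.

bay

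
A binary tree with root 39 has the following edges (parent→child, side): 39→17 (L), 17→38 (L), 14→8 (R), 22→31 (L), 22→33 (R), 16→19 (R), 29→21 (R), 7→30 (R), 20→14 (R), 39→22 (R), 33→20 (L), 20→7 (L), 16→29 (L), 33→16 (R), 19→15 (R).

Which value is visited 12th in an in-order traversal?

In-order visits the left subtree, then the node, then the right subtree.
At 39: go left to 17.
  At 17: go left to 38.
    38 is a leaf — visit 38.
  Visit 17.
  At 17: no right child.
Visit 39.
At 39: go right to 22.
  At 22: go left to 31.
    31 is a leaf — visit 31.
  Visit 22.
  At 22: go right to 33.
    At 33: go left to 20.
      At 20: go left to 7.
        At 7: no left child.
        Visit 7.
        At 7: go right to 30.
          30 is a leaf — visit 30.
      Visit 20.
      At 20: go right to 14.
        At 14: no left child.
        Visit 14.
        At 14: go right to 8.
          8 is a leaf — visit 8.
    Visit 33.
    At 33: go right to 16.
      At 16: go left to 29.
        At 29: no left child.
        Visit 29.
        At 29: go right to 21.
          21 is a leaf — visit 21.
      Visit 16.
      At 16: go right to 19.
        At 19: no left child.
        Visit 19.
        At 19: go right to 15.
          15 is a leaf — visit 15.
Full in-order sequence: 38, 17, 39, 31, 22, 7, 30, 20, 14, 8, 33, 29, 21, 16, 19, 15.

29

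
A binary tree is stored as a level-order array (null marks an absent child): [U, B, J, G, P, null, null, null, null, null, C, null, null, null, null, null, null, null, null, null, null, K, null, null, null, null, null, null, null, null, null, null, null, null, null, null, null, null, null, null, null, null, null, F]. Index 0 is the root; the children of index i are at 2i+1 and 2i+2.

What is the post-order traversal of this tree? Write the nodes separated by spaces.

G F K C P B J U

Post-order visits the left subtree, then the right subtree, then the node.
At U: go left to B.
  At B: go left to G.
    G is a leaf — visit G.
  At B: go right to P.
    At P: no left child.
    At P: go right to C.
      At C: go left to K.
        At K: go left to F.
          F is a leaf — visit F.
        At K: no right child.
        Visit K.
      At C: no right child.
      Visit C.
    Visit P.
  Visit B.
At U: go right to J.
  J is a leaf — visit J.
Visit U.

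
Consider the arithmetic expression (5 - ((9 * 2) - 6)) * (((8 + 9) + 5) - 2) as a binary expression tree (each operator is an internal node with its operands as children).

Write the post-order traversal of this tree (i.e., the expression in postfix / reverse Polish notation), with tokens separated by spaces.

Post-order on an expression tree gives postfix notation: for each operator, emit left operand, right operand, then the operator.

5 9 2 * 6 - - 8 9 + 5 + 2 - *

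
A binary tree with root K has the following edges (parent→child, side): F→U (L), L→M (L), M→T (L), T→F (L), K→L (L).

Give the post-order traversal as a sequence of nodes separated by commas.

Post-order visits the left subtree, then the right subtree, then the node.
At K: go left to L.
  At L: go left to M.
    At M: go left to T.
      At T: go left to F.
        At F: go left to U.
          U is a leaf — visit U.
        At F: no right child.
        Visit F.
      At T: no right child.
      Visit T.
    At M: no right child.
    Visit M.
  At L: no right child.
  Visit L.
At K: no right child.
Visit K.

U, F, T, M, L, K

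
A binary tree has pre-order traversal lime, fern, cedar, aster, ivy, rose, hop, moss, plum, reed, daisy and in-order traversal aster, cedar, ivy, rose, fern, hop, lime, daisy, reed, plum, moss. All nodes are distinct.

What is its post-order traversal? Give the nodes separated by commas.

The first element of pre-order is the root; it splits in-order into left and right subtrees.
Root lime: left subtree has 6 nodes {aster, cedar, ivy, rose, fern, hop}, right has 4 {daisy, reed, plum, moss}.
  Root fern: left subtree has 4 nodes {aster, cedar, ivy, rose}, right has 1 {hop}.
    Root cedar: left subtree has 1 node {aster}, right has 2 {ivy, rose}.
      Root ivy: left subtree has 0 nodes { }, right has 1 {rose}.
  Root moss: left subtree has 3 nodes {daisy, reed, plum}, right has 0 { }.
    Root plum: left subtree has 2 nodes {daisy, reed}, right has 0 { }.
      Root reed: left subtree has 1 node {daisy}, right has 0 { }.

aster, rose, ivy, cedar, hop, fern, daisy, reed, plum, moss, lime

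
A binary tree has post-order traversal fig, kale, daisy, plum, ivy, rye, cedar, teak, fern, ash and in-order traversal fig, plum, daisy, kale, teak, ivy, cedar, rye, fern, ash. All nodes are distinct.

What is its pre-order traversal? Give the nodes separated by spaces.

The last element of post-order is the root; it splits in-order into left and right subtrees.
Root ash: left subtree has 9 nodes {fig, plum, daisy, kale, teak, ivy, cedar, rye, fern}, right has 0 { }.
  Root fern: left subtree has 8 nodes {fig, plum, daisy, kale, teak, ivy, cedar, rye}, right has 0 { }.
    Root teak: left subtree has 4 nodes {fig, plum, daisy, kale}, right has 3 {ivy, cedar, rye}.
      Root plum: left subtree has 1 node {fig}, right has 2 {daisy, kale}.
        Root daisy: left subtree has 0 nodes { }, right has 1 {kale}.
      Root cedar: left subtree has 1 node {ivy}, right has 1 {rye}.

ash fern teak plum fig daisy kale cedar ivy rye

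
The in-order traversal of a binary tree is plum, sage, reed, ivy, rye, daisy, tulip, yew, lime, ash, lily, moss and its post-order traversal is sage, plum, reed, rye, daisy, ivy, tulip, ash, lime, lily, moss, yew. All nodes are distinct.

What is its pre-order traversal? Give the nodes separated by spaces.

The last element of post-order is the root; it splits in-order into left and right subtrees.
Root yew: left subtree has 7 nodes {plum, sage, reed, ivy, rye, daisy, tulip}, right has 4 {lime, ash, lily, moss}.
  Root tulip: left subtree has 6 nodes {plum, sage, reed, ivy, rye, daisy}, right has 0 { }.
    Root ivy: left subtree has 3 nodes {plum, sage, reed}, right has 2 {rye, daisy}.
      Root reed: left subtree has 2 nodes {plum, sage}, right has 0 { }.
        Root plum: left subtree has 0 nodes { }, right has 1 {sage}.
      Root daisy: left subtree has 1 node {rye}, right has 0 { }.
  Root moss: left subtree has 3 nodes {lime, ash, lily}, right has 0 { }.
    Root lily: left subtree has 2 nodes {lime, ash}, right has 0 { }.
      Root lime: left subtree has 0 nodes { }, right has 1 {ash}.

yew tulip ivy reed plum sage daisy rye moss lily lime ash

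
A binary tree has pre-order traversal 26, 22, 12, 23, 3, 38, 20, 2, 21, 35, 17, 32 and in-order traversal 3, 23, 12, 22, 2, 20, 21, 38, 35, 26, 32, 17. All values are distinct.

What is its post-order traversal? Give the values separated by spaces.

3 23 12 2 21 20 35 38 22 32 17 26

The first element of pre-order is the root; it splits in-order into left and right subtrees.
Root 26: left subtree has 9 nodes {3, 23, 12, 22, 2, 20, 21, 38, 35}, right has 2 {32, 17}.
  Root 22: left subtree has 3 nodes {3, 23, 12}, right has 5 {2, 20, 21, 38, 35}.
    Root 12: left subtree has 2 nodes {3, 23}, right has 0 { }.
      Root 23: left subtree has 1 node {3}, right has 0 { }.
    Root 38: left subtree has 3 nodes {2, 20, 21}, right has 1 {35}.
      Root 20: left subtree has 1 node {2}, right has 1 {21}.
  Root 17: left subtree has 1 node {32}, right has 0 { }.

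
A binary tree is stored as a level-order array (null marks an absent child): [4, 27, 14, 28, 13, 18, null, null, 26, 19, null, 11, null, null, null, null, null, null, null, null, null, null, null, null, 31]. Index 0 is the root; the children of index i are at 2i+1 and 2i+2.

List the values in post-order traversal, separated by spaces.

26 28 19 13 27 31 11 18 14 4

Post-order visits the left subtree, then the right subtree, then the node.
At 4: go left to 27.
  At 27: go left to 28.
    At 28: no left child.
    At 28: go right to 26.
      26 is a leaf — visit 26.
    Visit 28.
  At 27: go right to 13.
    At 13: go left to 19.
      19 is a leaf — visit 19.
    At 13: no right child.
    Visit 13.
  Visit 27.
At 4: go right to 14.
  At 14: go left to 18.
    At 18: go left to 11.
      At 11: no left child.
      At 11: go right to 31.
        31 is a leaf — visit 31.
      Visit 11.
    At 18: no right child.
    Visit 18.
  At 14: no right child.
  Visit 14.
Visit 4.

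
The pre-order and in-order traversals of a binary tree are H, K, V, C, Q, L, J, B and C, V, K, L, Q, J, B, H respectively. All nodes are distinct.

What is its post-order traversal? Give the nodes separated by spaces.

C V L B J Q K H

The first element of pre-order is the root; it splits in-order into left and right subtrees.
Root H: left subtree has 7 nodes {C, V, K, L, Q, J, B}, right has 0 { }.
  Root K: left subtree has 2 nodes {C, V}, right has 4 {L, Q, J, B}.
    Root V: left subtree has 1 node {C}, right has 0 { }.
    Root Q: left subtree has 1 node {L}, right has 2 {J, B}.
      Root J: left subtree has 0 nodes { }, right has 1 {B}.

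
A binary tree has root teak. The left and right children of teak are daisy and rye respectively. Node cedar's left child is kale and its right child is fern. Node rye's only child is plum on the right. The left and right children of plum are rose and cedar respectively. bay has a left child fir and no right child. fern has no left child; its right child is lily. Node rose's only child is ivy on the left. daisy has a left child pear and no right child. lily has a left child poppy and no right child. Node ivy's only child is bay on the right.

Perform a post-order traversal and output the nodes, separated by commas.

pear, daisy, fir, bay, ivy, rose, kale, poppy, lily, fern, cedar, plum, rye, teak

Post-order visits the left subtree, then the right subtree, then the node.
At teak: go left to daisy.
  At daisy: go left to pear.
    pear is a leaf — visit pear.
  At daisy: no right child.
  Visit daisy.
At teak: go right to rye.
  At rye: no left child.
  At rye: go right to plum.
    At plum: go left to rose.
      At rose: go left to ivy.
        At ivy: no left child.
        At ivy: go right to bay.
          At bay: go left to fir.
            fir is a leaf — visit fir.
          At bay: no right child.
          Visit bay.
        Visit ivy.
      At rose: no right child.
      Visit rose.
    At plum: go right to cedar.
      At cedar: go left to kale.
        kale is a leaf — visit kale.
      At cedar: go right to fern.
        At fern: no left child.
        At fern: go right to lily.
          At lily: go left to poppy.
            poppy is a leaf — visit poppy.
          At lily: no right child.
          Visit lily.
        Visit fern.
      Visit cedar.
    Visit plum.
  Visit rye.
Visit teak.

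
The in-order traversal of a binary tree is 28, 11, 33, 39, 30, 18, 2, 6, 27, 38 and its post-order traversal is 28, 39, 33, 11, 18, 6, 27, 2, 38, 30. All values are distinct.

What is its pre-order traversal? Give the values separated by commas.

The last element of post-order is the root; it splits in-order into left and right subtrees.
Root 30: left subtree has 4 nodes {28, 11, 33, 39}, right has 5 {18, 2, 6, 27, 38}.
  Root 11: left subtree has 1 node {28}, right has 2 {33, 39}.
    Root 33: left subtree has 0 nodes { }, right has 1 {39}.
  Root 38: left subtree has 4 nodes {18, 2, 6, 27}, right has 0 { }.
    Root 2: left subtree has 1 node {18}, right has 2 {6, 27}.
      Root 27: left subtree has 1 node {6}, right has 0 { }.

30, 11, 28, 33, 39, 38, 2, 18, 27, 6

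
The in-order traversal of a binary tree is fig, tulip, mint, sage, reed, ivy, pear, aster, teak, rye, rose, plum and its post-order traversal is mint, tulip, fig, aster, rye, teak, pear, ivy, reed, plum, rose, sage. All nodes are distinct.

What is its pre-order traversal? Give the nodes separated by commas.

The last element of post-order is the root; it splits in-order into left and right subtrees.
Root sage: left subtree has 3 nodes {fig, tulip, mint}, right has 8 {reed, ivy, pear, aster, teak, rye, rose, plum}.
  Root fig: left subtree has 0 nodes { }, right has 2 {tulip, mint}.
    Root tulip: left subtree has 0 nodes { }, right has 1 {mint}.
  Root rose: left subtree has 6 nodes {reed, ivy, pear, aster, teak, rye}, right has 1 {plum}.
    Root reed: left subtree has 0 nodes { }, right has 5 {ivy, pear, aster, teak, rye}.
      Root ivy: left subtree has 0 nodes { }, right has 4 {pear, aster, teak, rye}.
        Root pear: left subtree has 0 nodes { }, right has 3 {aster, teak, rye}.
          Root teak: left subtree has 1 node {aster}, right has 1 {rye}.

sage, fig, tulip, mint, rose, reed, ivy, pear, teak, aster, rye, plum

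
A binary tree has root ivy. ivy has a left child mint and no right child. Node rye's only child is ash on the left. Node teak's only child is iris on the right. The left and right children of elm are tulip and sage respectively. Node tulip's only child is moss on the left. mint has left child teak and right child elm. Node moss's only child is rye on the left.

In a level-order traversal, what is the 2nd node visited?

Level-order visits nodes level by level from the root, left to right within each level.
Level 0: ivy
Level 1: mint
Level 2: teak, elm
Level 3: iris, tulip, sage
Level 4: moss
Level 5: rye
Level 6: ash
Full level-order sequence: ivy, mint, teak, elm, iris, tulip, sage, moss, rye, ash.

mint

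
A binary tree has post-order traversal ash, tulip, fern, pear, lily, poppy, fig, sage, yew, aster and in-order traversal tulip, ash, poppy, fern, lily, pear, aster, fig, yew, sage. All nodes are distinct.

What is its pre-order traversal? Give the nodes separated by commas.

aster, poppy, tulip, ash, lily, fern, pear, yew, fig, sage

The last element of post-order is the root; it splits in-order into left and right subtrees.
Root aster: left subtree has 6 nodes {tulip, ash, poppy, fern, lily, pear}, right has 3 {fig, yew, sage}.
  Root poppy: left subtree has 2 nodes {tulip, ash}, right has 3 {fern, lily, pear}.
    Root tulip: left subtree has 0 nodes { }, right has 1 {ash}.
    Root lily: left subtree has 1 node {fern}, right has 1 {pear}.
  Root yew: left subtree has 1 node {fig}, right has 1 {sage}.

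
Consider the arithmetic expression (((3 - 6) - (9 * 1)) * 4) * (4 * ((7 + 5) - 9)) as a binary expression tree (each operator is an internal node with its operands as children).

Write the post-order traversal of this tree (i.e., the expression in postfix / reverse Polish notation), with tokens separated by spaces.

Post-order on an expression tree gives postfix notation: for each operator, emit left operand, right operand, then the operator.

3 6 - 9 1 * - 4 * 4 7 5 + 9 - * *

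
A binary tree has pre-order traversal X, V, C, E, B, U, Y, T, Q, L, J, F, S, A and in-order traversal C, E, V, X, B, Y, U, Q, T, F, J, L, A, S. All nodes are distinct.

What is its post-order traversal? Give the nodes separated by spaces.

The first element of pre-order is the root; it splits in-order into left and right subtrees.
Root X: left subtree has 3 nodes {C, E, V}, right has 10 {B, Y, U, Q, T, F, J, L, A, S}.
  Root V: left subtree has 2 nodes {C, E}, right has 0 { }.
    Root C: left subtree has 0 nodes { }, right has 1 {E}.
  Root B: left subtree has 0 nodes { }, right has 9 {Y, U, Q, T, F, J, L, A, S}.
    Root U: left subtree has 1 node {Y}, right has 7 {Q, T, F, J, L, A, S}.
      Root T: left subtree has 1 node {Q}, right has 5 {F, J, L, A, S}.
        Root L: left subtree has 2 nodes {F, J}, right has 2 {A, S}.
          Root J: left subtree has 1 node {F}, right has 0 { }.
          Root S: left subtree has 1 node {A}, right has 0 { }.

E C V Y Q F J A S L T U B X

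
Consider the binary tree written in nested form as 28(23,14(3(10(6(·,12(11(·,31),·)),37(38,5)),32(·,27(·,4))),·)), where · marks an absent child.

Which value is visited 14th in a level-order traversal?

Level-order visits nodes level by level from the root, left to right within each level.
Level 0: 28
Level 1: 23, 14
Level 2: 3
Level 3: 10, 32
Level 4: 6, 37, 27
Level 5: 12, 38, 5, 4
Level 6: 11
Level 7: 31
Full level-order sequence: 28, 23, 14, 3, 10, 32, 6, 37, 27, 12, 38, 5, 4, 11, 31.

11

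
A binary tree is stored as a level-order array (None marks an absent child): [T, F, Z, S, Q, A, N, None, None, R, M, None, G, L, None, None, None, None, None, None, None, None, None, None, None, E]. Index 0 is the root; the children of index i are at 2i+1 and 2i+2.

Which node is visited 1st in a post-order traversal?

Post-order visits the left subtree, then the right subtree, then the node.
At T: go left to F.
  At F: go left to S.
    S is a leaf — visit S.
  At F: go right to Q.
    At Q: go left to R.
      R is a leaf — visit R.
    At Q: go right to M.
      M is a leaf — visit M.
    Visit Q.
  Visit F.
At T: go right to Z.
  At Z: go left to A.
    At A: no left child.
    At A: go right to G.
      At G: go left to E.
        E is a leaf — visit E.
      At G: no right child.
      Visit G.
    Visit A.
  At Z: go right to N.
    At N: go left to L.
      L is a leaf — visit L.
    At N: no right child.
    Visit N.
  Visit Z.
Visit T.
Full post-order sequence: S, R, M, Q, F, E, G, A, L, N, Z, T.

S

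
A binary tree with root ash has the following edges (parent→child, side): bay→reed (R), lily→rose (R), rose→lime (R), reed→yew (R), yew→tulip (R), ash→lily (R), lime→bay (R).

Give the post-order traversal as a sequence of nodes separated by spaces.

Post-order visits the left subtree, then the right subtree, then the node.
At ash: no left child.
At ash: go right to lily.
  At lily: no left child.
  At lily: go right to rose.
    At rose: no left child.
    At rose: go right to lime.
      At lime: no left child.
      At lime: go right to bay.
        At bay: no left child.
        At bay: go right to reed.
          At reed: no left child.
          At reed: go right to yew.
            At yew: no left child.
            At yew: go right to tulip.
              tulip is a leaf — visit tulip.
            Visit yew.
          Visit reed.
        Visit bay.
      Visit lime.
    Visit rose.
  Visit lily.
Visit ash.

tulip yew reed bay lime rose lily ash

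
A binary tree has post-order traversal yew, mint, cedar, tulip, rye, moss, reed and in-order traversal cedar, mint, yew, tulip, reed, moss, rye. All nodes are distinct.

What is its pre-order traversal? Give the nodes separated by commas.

reed, tulip, cedar, mint, yew, moss, rye

The last element of post-order is the root; it splits in-order into left and right subtrees.
Root reed: left subtree has 4 nodes {cedar, mint, yew, tulip}, right has 2 {moss, rye}.
  Root tulip: left subtree has 3 nodes {cedar, mint, yew}, right has 0 { }.
    Root cedar: left subtree has 0 nodes { }, right has 2 {mint, yew}.
      Root mint: left subtree has 0 nodes { }, right has 1 {yew}.
  Root moss: left subtree has 0 nodes { }, right has 1 {rye}.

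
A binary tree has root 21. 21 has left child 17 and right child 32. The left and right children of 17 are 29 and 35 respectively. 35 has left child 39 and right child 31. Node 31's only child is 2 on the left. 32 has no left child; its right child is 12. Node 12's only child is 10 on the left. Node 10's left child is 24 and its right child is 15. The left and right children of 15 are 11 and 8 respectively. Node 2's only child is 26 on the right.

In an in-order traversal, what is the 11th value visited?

10

In-order visits the left subtree, then the node, then the right subtree.
At 21: go left to 17.
  At 17: go left to 29.
    29 is a leaf — visit 29.
  Visit 17.
  At 17: go right to 35.
    At 35: go left to 39.
      39 is a leaf — visit 39.
    Visit 35.
    At 35: go right to 31.
      At 31: go left to 2.
        At 2: no left child.
        Visit 2.
        At 2: go right to 26.
          26 is a leaf — visit 26.
      Visit 31.
      At 31: no right child.
Visit 21.
At 21: go right to 32.
  At 32: no left child.
  Visit 32.
  At 32: go right to 12.
    At 12: go left to 10.
      At 10: go left to 24.
        24 is a leaf — visit 24.
      Visit 10.
      At 10: go right to 15.
        At 15: go left to 11.
          11 is a leaf — visit 11.
        Visit 15.
        At 15: go right to 8.
          8 is a leaf — visit 8.
    Visit 12.
    At 12: no right child.
Full in-order sequence: 29, 17, 39, 35, 2, 26, 31, 21, 32, 24, 10, 11, 15, 8, 12.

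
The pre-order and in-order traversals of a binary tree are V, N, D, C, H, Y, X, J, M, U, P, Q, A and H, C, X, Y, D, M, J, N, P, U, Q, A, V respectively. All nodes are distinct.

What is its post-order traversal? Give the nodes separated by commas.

H, X, Y, C, M, J, D, P, A, Q, U, N, V

The first element of pre-order is the root; it splits in-order into left and right subtrees.
Root V: left subtree has 12 nodes {H, C, X, Y, D, M, J, N, P, U, Q, A}, right has 0 { }.
  Root N: left subtree has 7 nodes {H, C, X, Y, D, M, J}, right has 4 {P, U, Q, A}.
    Root D: left subtree has 4 nodes {H, C, X, Y}, right has 2 {M, J}.
      Root C: left subtree has 1 node {H}, right has 2 {X, Y}.
        Root Y: left subtree has 1 node {X}, right has 0 { }.
      Root J: left subtree has 1 node {M}, right has 0 { }.
    Root U: left subtree has 1 node {P}, right has 2 {Q, A}.
      Root Q: left subtree has 0 nodes { }, right has 1 {A}.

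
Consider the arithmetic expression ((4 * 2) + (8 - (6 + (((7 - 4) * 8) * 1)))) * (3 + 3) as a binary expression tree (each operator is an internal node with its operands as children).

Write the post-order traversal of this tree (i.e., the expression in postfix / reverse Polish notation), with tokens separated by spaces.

Post-order on an expression tree gives postfix notation: for each operator, emit left operand, right operand, then the operator.

4 2 * 8 6 7 4 - 8 * 1 * + - + 3 3 + *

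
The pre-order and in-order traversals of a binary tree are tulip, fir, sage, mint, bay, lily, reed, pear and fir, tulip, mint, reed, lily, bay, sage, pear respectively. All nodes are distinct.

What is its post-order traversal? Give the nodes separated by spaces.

The first element of pre-order is the root; it splits in-order into left and right subtrees.
Root tulip: left subtree has 1 node {fir}, right has 6 {mint, reed, lily, bay, sage, pear}.
  Root sage: left subtree has 4 nodes {mint, reed, lily, bay}, right has 1 {pear}.
    Root mint: left subtree has 0 nodes { }, right has 3 {reed, lily, bay}.
      Root bay: left subtree has 2 nodes {reed, lily}, right has 0 { }.
        Root lily: left subtree has 1 node {reed}, right has 0 { }.

fir reed lily bay mint pear sage tulip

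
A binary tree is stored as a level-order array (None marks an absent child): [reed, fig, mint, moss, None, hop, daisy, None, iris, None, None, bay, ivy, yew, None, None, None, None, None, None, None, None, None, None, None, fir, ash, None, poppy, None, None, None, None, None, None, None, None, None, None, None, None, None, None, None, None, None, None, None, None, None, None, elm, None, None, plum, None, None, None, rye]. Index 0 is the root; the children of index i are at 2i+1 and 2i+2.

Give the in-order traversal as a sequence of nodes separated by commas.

In-order visits the left subtree, then the node, then the right subtree.
At reed: go left to fig.
  At fig: go left to moss.
    At moss: no left child.
    Visit moss.
    At moss: go right to iris.
      iris is a leaf — visit iris.
  Visit fig.
  At fig: no right child.
Visit reed.
At reed: go right to mint.
  At mint: go left to hop.
    At hop: go left to bay.
      bay is a leaf — visit bay.
    Visit hop.
    At hop: go right to ivy.
      At ivy: go left to fir.
        At fir: go left to elm.
          elm is a leaf — visit elm.
        Visit fir.
        At fir: no right child.
      Visit ivy.
      At ivy: go right to ash.
        At ash: no left child.
        Visit ash.
        At ash: go right to plum.
          plum is a leaf — visit plum.
  Visit mint.
  At mint: go right to daisy.
    At daisy: go left to yew.
      At yew: no left child.
      Visit yew.
      At yew: go right to poppy.
        At poppy: no left child.
        Visit poppy.
        At poppy: go right to rye.
          rye is a leaf — visit rye.
    Visit daisy.
    At daisy: no right child.

moss, iris, fig, reed, bay, hop, elm, fir, ivy, ash, plum, mint, yew, poppy, rye, daisy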